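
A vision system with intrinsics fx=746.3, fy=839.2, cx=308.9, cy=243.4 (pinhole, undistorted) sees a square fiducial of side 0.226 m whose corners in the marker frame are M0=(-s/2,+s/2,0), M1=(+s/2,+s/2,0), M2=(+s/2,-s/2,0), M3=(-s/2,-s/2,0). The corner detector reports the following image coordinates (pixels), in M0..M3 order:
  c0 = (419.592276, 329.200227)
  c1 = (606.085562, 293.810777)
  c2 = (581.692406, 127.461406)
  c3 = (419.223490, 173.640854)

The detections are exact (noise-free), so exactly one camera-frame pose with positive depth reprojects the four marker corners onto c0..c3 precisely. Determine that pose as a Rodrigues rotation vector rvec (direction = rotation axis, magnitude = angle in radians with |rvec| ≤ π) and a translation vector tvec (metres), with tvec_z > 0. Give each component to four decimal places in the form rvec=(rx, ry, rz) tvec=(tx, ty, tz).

Intrinsics K: fx=746.3, fy=839.2, cx=308.9, cy=243.4
Marker side s = 0.226 m; corners in marker frame (Z=0):
  M0 = (-0.1130, +0.1130, 0)
  M1 = (+0.1130, +0.1130, 0)
  M2 = (+0.1130, -0.1130, 0)
  M3 = (-0.1130, -0.1130, 0)
Detected image corners:
  c0 = (419.592276, 329.200227) px
  c1 = (606.085562, 293.810777) px
  c2 = (581.692406, 127.461406) px
  c3 = (419.223490, 173.640854) px
Planar DLT: solve 8×8 A·h = b for H (H[2,2]=1):
  H  [+544.10476 -240.62540 +501.87668]
  H  [-284.37541 +577.50147 +226.79464]
  H  [-0.44304 -0.57781 +1.00000]
B = K⁻¹H; ‖b₁‖=1.035905, ‖b₂‖=1.035905; λ = 2/(‖b₁‖+‖b₂‖) = 0.965340, sign → tz>0 ⇒ λ=+0.965340
r₁ = λ·B[:,0] = (+0.88082,-0.20308,-0.42768); r₂ = λ·B[:,1] = (-0.08038,+0.82608,-0.55778)
r₃ = r₁×r₂ = (+0.46657,+0.52569,+0.71131); SVD([r₁ r₂ r₃]) → R = UVᵀ:
  R  [+0.88082 -0.08038 +0.46657]
  R  [-0.20308 +0.82608 +0.52569]
  R  [-0.42768 -0.55778 +0.71131]
t = (+0.24962, -0.01910, +0.96534) m
tr R = 2.418217; θ = arccos((tr R − 1)/2) = 0.782563 rad = 44.838°
axis k = ((R−Rᵀ)₃₂, (R−Rᵀ)₁₃, (R−Rᵀ)₂₁) / (2 sinθ) = (-0.768310, +0.634136, -0.087008)
rvec = θ·k = (-0.601251, +0.496252, -0.068089)

rvec=(-0.6013, 0.4963, -0.0681) tvec=(0.2496, -0.0191, 0.9653)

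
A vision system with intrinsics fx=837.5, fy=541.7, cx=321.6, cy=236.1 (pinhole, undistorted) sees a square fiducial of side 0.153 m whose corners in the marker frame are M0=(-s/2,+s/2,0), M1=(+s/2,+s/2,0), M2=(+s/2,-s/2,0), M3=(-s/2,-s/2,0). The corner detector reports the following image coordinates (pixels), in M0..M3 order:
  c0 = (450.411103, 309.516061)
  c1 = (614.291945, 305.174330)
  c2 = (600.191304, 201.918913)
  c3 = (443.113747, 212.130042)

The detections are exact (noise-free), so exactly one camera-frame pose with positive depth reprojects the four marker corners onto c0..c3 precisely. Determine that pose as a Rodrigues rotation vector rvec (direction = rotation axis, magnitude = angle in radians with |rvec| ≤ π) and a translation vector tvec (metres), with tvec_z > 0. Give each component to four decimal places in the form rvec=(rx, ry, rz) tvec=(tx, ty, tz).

rvec=(-0.2007, 0.3410, -0.0525) tvec=(0.1976, 0.0305, 0.8159)

Intrinsics K: fx=837.5, fy=541.7, cx=321.6, cy=236.1
Marker side s = 0.153 m; corners in marker frame (Z=0):
  M0 = (-0.0765, +0.0765, 0)
  M1 = (+0.0765, +0.0765, 0)
  M2 = (+0.0765, -0.0765, 0)
  M3 = (-0.0765, -0.0765, 0)
Detected image corners:
  c0 = (450.411103, 309.516061) px
  c1 = (614.291945, 305.174330) px
  c2 = (600.191304, 201.918913) px
  c3 = (443.113747, 212.130042) px
Planar DLT: solve 8×8 A·h = b for H (H[2,2]=1):
  H  [+837.36468 -62.70263 +524.44082]
  H  [-150.94235 +590.70992 +256.33555]
  H  [-0.40055 -0.25038 +1.00000]
B = K⁻¹H; ‖b₁‖=1.225637, ‖b₂‖=1.225637; λ = 2/(‖b₁‖+‖b₂‖) = 0.815903, sign → tz>0 ⇒ λ=+0.815903
r₁ = λ·B[:,0] = (+0.94127,-0.08491,-0.32681); r₂ = λ·B[:,1] = (+0.01736,+0.97876,-0.20428)
r₃ = r₁×r₂ = (+0.33722,+0.18661,+0.92275); SVD([r₁ r₂ r₃]) → R = UVᵀ:
  R  [+0.94127 +0.01736 +0.33722]
  R  [-0.08491 +0.97876 +0.18661]
  R  [-0.32681 -0.20428 +0.92275]
t = (+0.19761, +0.03048, +0.81590) m
tr R = 2.842771; θ = arccos((tr R − 1)/2) = 0.399165 rad = 22.870°
axis k = ((R−Rᵀ)₃₂, (R−Rᵀ)₁₃, (R−Rᵀ)₂₁) / (2 sinθ) = (-0.502890, +0.854279, -0.131565)
rvec = θ·k = (-0.200736, +0.340998, -0.052516)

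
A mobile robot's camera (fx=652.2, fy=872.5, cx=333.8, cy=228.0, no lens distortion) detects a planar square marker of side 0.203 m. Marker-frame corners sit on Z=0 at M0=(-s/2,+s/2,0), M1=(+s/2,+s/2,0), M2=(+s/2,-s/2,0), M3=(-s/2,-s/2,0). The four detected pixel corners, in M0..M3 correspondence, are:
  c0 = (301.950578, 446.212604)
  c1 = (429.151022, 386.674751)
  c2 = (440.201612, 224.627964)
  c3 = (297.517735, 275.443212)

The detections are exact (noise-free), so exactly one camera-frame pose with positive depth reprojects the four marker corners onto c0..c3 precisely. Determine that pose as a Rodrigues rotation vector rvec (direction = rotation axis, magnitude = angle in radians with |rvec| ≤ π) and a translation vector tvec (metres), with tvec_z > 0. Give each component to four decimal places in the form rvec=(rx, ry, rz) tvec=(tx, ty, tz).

Intrinsics K: fx=652.2, fy=872.5, cx=333.8, cy=228.0
Marker side s = 0.203 m; corners in marker frame (Z=0):
  M0 = (-0.1015, +0.1015, 0)
  M1 = (+0.1015, +0.1015, 0)
  M2 = (+0.1015, -0.1015, 0)
  M3 = (-0.1015, -0.1015, 0)
Detected image corners:
  c0 = (301.950578, 446.212604) px
  c1 = (429.151022, 386.674751) px
  c2 = (440.201612, 224.627964) px
  c3 = (297.517735, 275.443212) px
Planar DLT: solve 8×8 A·h = b for H (H[2,2]=1):
  H  [+827.48679 +193.56103 +370.18528]
  H  [-123.34465 +1010.79207 +336.84806]
  H  [+0.44928 +0.57624 +1.00000]
B = K⁻¹H; ‖b₁‖=1.161017, ‖b₂‖=1.161017; λ = 2/(‖b₁‖+‖b₂‖) = 0.861314, sign → tz>0 ⇒ λ=+0.861314
r₁ = λ·B[:,0] = (+0.89475,-0.22289,+0.38697); r₂ = λ·B[:,1] = (+0.00160,+0.86813,+0.49633)
r₃ = r₁×r₂ = (-0.44657,-0.44347,+0.77712); SVD([r₁ r₂ r₃]) → R = UVᵀ:
  R  [+0.89475 +0.00160 -0.44657]
  R  [-0.22289 +0.86813 -0.44347]
  R  [+0.38697 +0.49633 +0.77712]
t = (+0.04805, +0.10745, +0.86131) m
tr R = 2.540001; θ = arccos((tr R − 1)/2) = 0.691954 rad = 39.646°
axis k = ((R−Rᵀ)₃₂, (R−Rᵀ)₁₃, (R−Rᵀ)₂₁) / (2 sinθ) = (+0.736469, -0.653198, -0.175916)
rvec = θ·k = (+0.509603, -0.451983, -0.121726)

rvec=(0.5096, -0.4520, -0.1217) tvec=(0.0481, 0.1075, 0.8613)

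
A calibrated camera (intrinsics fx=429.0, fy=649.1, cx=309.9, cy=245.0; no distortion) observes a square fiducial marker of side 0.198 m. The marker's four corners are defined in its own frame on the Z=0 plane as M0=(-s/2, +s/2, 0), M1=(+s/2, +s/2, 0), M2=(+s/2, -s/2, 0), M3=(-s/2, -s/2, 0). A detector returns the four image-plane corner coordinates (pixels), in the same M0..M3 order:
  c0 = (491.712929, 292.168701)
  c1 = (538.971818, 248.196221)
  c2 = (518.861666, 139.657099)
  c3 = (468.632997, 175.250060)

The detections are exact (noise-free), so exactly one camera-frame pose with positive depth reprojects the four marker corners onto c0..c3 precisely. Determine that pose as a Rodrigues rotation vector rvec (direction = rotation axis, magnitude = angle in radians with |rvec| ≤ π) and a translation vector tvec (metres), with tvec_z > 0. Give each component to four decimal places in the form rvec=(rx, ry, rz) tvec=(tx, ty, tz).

Intrinsics K: fx=429.0, fy=649.1, cx=309.9, cy=245.0
Marker side s = 0.198 m; corners in marker frame (Z=0):
  M0 = (-0.0990, +0.0990, 0)
  M1 = (+0.0990, +0.0990, 0)
  M2 = (+0.0990, -0.0990, 0)
  M3 = (-0.0990, -0.0990, 0)
Detected image corners:
  c0 = (491.712929, 292.168701) px
  c1 = (538.971818, 248.196221) px
  c2 = (518.861666, 139.657099) px
  c3 = (468.632997, 175.250060) px
Planar DLT: solve 8×8 A·h = b for H (H[2,2]=1):
  H  [+457.27753 +170.44517 +505.68549]
  H  [-111.68105 +594.60419 +213.67602]
  H  [+0.41857 +0.12227 +1.00000]
B = K⁻¹H; ‖b₁‖=0.931202, ‖b₂‖=0.931202; λ = 2/(‖b₁‖+‖b₂‖) = 1.073881, sign → tz>0 ⇒ λ=+1.073881
r₁ = λ·B[:,0] = (+0.81996,-0.35443,+0.44949); r₂ = λ·B[:,1] = (+0.33181,+0.93416,+0.13130)
r₃ = r₁×r₂ = (-0.46644,+0.04149,+0.88358); SVD([r₁ r₂ r₃]) → R = UVᵀ:
  R  [+0.81996 +0.33181 -0.46644]
  R  [-0.35443 +0.93416 +0.04149]
  R  [+0.44949 +0.13130 +0.88358]
t = (+0.49009, -0.05182, +1.07388) m
tr R = 2.637704; θ = arccos((tr R − 1)/2) = 0.611388 rad = 35.030°
axis k = ((R−Rᵀ)₃₂, (R−Rᵀ)₁₃, (R−Rᵀ)₂₁) / (2 sinθ) = (+0.078237, -0.797845, -0.597764)
rvec = θ·k = (+0.047833, -0.487793, -0.365466)

rvec=(0.0478, -0.4878, -0.3655) tvec=(0.4901, -0.0518, 1.0739)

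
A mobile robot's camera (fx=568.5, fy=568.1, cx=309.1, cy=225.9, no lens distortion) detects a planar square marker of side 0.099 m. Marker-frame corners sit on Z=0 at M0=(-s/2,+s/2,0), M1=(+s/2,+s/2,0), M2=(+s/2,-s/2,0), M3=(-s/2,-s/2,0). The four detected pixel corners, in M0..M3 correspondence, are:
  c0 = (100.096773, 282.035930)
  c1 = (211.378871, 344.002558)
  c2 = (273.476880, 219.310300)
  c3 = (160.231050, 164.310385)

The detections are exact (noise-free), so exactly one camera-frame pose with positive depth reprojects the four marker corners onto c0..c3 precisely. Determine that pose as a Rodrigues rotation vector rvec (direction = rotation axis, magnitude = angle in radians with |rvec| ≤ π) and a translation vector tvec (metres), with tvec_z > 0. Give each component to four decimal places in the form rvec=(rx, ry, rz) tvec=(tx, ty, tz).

Intrinsics K: fx=568.5, fy=568.1, cx=309.1, cy=225.9
Marker side s = 0.099 m; corners in marker frame (Z=0):
  M0 = (-0.0495, +0.0495, 0)
  M1 = (+0.0495, +0.0495, 0)
  M2 = (+0.0495, -0.0495, 0)
  M3 = (-0.0495, -0.0495, 0)
Detected image corners:
  c0 = (100.096773, 282.035930) px
  c1 = (211.378871, 344.002558) px
  c2 = (273.476880, 219.310300) px
  c3 = (160.231050, 164.310385) px
Planar DLT: solve 8×8 A·h = b for H (H[2,2]=1):
  H  [+1035.79684 -637.63948 +184.99769]
  H  [+457.44553 +1195.55206 +251.32039]
  H  [-0.52732 -0.11038 +1.00000]
B = K⁻¹H; ‖b₁‖=2.398888, ‖b₂‖=2.398888; λ = 2/(‖b₁‖+‖b₂‖) = 0.416860, sign → tz>0 ⇒ λ=+0.416860
r₁ = λ·B[:,0] = (+0.87903,+0.42307,-0.21982); r₂ = λ·B[:,1] = (-0.44254,+0.89557,-0.04601)
r₃ = r₁×r₂ = (+0.17739,+0.13772,+0.97446); SVD([r₁ r₂ r₃]) → R = UVᵀ:
  R  [+0.87903 -0.44254 +0.17739]
  R  [+0.42307 +0.89557 +0.13772]
  R  [-0.21982 -0.04601 +0.97446]
t = (-0.09100, +0.01865, +0.41686) m
tr R = 2.749051; θ = arccos((tr R − 1)/2) = 0.506339 rad = 29.011°
axis k = ((R−Rᵀ)₃₂, (R−Rᵀ)₁₃, (R−Rᵀ)₂₁) / (2 sinθ) = (-0.189429, +0.409513, +0.892421)
rvec = θ·k = (-0.095915, +0.207353, +0.451868)

rvec=(-0.0959, 0.2074, 0.4519) tvec=(-0.0910, 0.0187, 0.4169)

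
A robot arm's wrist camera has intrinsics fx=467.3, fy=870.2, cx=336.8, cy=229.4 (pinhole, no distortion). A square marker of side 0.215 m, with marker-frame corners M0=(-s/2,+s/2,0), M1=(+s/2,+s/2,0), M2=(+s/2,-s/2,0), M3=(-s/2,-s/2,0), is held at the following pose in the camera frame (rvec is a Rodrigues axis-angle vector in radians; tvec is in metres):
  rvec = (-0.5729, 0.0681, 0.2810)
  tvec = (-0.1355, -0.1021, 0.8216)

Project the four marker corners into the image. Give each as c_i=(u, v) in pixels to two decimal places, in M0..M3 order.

Intrinsics K: fx=467.3, fy=870.2, cx=336.8, cy=229.4
Marker side s = 0.215 m; corners in marker frame (Z=0):
  M0 = (-0.1075, +0.1075, 0)
  M1 = (+0.1075, +0.1075, 0)
  M2 = (+0.1075, -0.1075, 0)
  M3 = (-0.1075, -0.1075, 0)
rvec = (-0.5729, 0.0681, 0.2810), |rvec| = θ = 0.64173 rad = 36.768°
Rodrigues: sinθ=0.59858, 1−cosθ=0.19894; R = I + sinθ·[k]× + (1−cosθ)·[k]×²:
    [+0.95962 -0.28095 -0.01425]
    [+0.24326 +0.80330 +0.54362]
    [-0.14129 -0.52514 +0.83921]
t = (-0.1355, -0.1021, 0.8216) m
M0: Pc = R·M0+t = (-0.26886, -0.04190, +0.78034); u = 467.3·(-0.26886)/0.78034 + 336.8 = 175.7940, v = 870.2·(-0.04190)/0.78034 + 229.4 = 182.6801
M1: Pc = R·M1+t = (-0.06254, +0.01041, +0.74996); u = 467.3·(-0.06254)/0.74996 + 336.8 = 297.8289, v = 870.2·(+0.01041)/0.74996 + 229.4 = 241.4739
M2: Pc = R·M2+t = (-0.00214, -0.16230, +0.86286); u = 467.3·(-0.00214)/0.86286 + 336.8 = 335.6417, v = 870.2·(-0.16230)/0.86286 + 229.4 = 65.7153
M3: Pc = R·M3+t = (-0.20846, -0.21461, +0.89324); u = 467.3·(-0.20846)/0.89324 + 336.8 = 227.7459, v = 870.2·(-0.21461)/0.89324 + 229.4 = 20.3301

c0=(175.79, 182.68) c1=(297.83, 241.47) c2=(335.64, 65.72) c3=(227.75, 20.33)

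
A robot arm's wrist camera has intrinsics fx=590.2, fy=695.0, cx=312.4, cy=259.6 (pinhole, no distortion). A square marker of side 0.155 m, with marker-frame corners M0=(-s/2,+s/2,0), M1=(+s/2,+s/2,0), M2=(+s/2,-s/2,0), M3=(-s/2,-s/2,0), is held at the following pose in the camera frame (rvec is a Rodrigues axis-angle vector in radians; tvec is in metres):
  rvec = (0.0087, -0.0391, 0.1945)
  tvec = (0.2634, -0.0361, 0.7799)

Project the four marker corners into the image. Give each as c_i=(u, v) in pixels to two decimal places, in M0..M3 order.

Intrinsics K: fx=590.2, fy=695.0, cx=312.4, cy=259.6
Marker side s = 0.155 m; corners in marker frame (Z=0):
  M0 = (-0.0775, +0.0775, 0)
  M1 = (+0.0775, +0.0775, 0)
  M2 = (+0.0775, -0.0775, 0)
  M3 = (-0.0775, -0.0775, 0)
rvec = (0.0087, -0.0391, 0.1945), |rvec| = θ = 0.19858 rad = 11.378°
Rodrigues: sinθ=0.19728, 1−cosθ=0.01965; R = I + sinθ·[k]× + (1−cosθ)·[k]×²:
    [+0.98039 -0.19339 -0.03800]
    [+0.19305 +0.98111 -0.01243]
    [+0.03969 +0.00485 +0.99920]
t = (0.2634, -0.0361, 0.7799) m
M0: Pc = R·M0+t = (+0.17243, +0.02497, +0.77720); u = 590.2·(+0.17243)/0.77720 + 312.4 = 443.3436, v = 695.0·(+0.02497)/0.77720 + 259.6 = 281.9328
M1: Pc = R·M1+t = (+0.32439, +0.05490, +0.78335); u = 590.2·(+0.32439)/0.78335 + 312.4 = 556.8062, v = 695.0·(+0.05490)/0.78335 + 259.6 = 308.3060
M2: Pc = R·M2+t = (+0.35437, -0.09717, +0.78260); u = 590.2·(+0.35437)/0.78260 + 312.4 = 579.6476, v = 695.0·(-0.09717)/0.78260 + 259.6 = 173.3029
M3: Pc = R·M3+t = (+0.20241, -0.12710, +0.77645); u = 590.2·(+0.20241)/0.77645 + 312.4 = 466.2561, v = 695.0·(-0.12710)/0.77645 + 259.6 = 145.8346

c0=(443.34, 281.93) c1=(556.81, 308.31) c2=(579.65, 173.30) c3=(466.26, 145.83)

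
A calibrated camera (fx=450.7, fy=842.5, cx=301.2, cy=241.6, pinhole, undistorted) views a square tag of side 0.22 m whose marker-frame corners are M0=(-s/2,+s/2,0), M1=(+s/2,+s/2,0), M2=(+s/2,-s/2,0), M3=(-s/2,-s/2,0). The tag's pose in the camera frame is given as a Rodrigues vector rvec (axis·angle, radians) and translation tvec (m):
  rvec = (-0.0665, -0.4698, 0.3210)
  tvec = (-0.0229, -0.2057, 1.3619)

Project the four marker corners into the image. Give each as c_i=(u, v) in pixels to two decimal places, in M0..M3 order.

Intrinsics K: fx=450.7, fy=842.5, cx=301.2, cy=241.6
Marker side s = 0.22 m; corners in marker frame (Z=0):
  M0 = (-0.1100, +0.1100, 0)
  M1 = (+0.1100, +0.1100, 0)
  M2 = (+0.1100, -0.1100, 0)
  M3 = (-0.1100, -0.1100, 0)
rvec = (-0.0665, -0.4698, 0.3210), |rvec| = θ = 0.57287 rad = 32.823°
Rodrigues: sinθ=0.54204, 1−cosθ=0.15965; R = I + sinθ·[k]× + (1−cosθ)·[k]×²:
    [+0.84250 -0.28853 -0.45491]
    [+0.31893 +0.94772 -0.01044]
    [+0.43414 -0.13629 +0.89048]
t = (-0.0229, -0.2057, 1.3619) m
M0: Pc = R·M0+t = (-0.14731, -0.13653, +1.29915); u = 450.7·(-0.14731)/1.29915 + 301.2 = 250.0942, v = 842.5·(-0.13653)/1.29915 + 241.6 = 153.0588
M1: Pc = R·M1+t = (+0.03804, -0.06637, +1.39466); u = 450.7·(+0.03804)/1.39466 + 301.2 = 313.4920, v = 842.5·(-0.06637)/1.39466 + 241.6 = 201.5075
M2: Pc = R·M2+t = (+0.10151, -0.27487, +1.42465); u = 450.7·(+0.10151)/1.42465 + 301.2 = 333.3148, v = 842.5·(-0.27487)/1.42465 + 241.6 = 79.0503
M3: Pc = R·M3+t = (-0.08384, -0.34503, +1.32914); u = 450.7·(-0.08384)/1.32914 + 301.2 = 272.7715, v = 842.5·(-0.34503)/1.32914 + 241.6 = 22.8949

c0=(250.09, 153.06) c1=(313.49, 201.51) c2=(333.31, 79.05) c3=(272.77, 22.89)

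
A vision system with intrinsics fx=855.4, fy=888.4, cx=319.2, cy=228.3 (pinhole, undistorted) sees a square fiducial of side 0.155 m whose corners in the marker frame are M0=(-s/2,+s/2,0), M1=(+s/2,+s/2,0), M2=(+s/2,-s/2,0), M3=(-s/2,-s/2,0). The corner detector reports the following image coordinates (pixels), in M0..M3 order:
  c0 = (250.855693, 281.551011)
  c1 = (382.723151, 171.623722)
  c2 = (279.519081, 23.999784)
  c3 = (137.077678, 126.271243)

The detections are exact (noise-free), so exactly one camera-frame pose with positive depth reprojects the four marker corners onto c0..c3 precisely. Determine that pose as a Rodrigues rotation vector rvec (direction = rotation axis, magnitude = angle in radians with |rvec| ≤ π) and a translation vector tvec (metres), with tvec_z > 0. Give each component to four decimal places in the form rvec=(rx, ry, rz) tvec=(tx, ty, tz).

rvec=(0.0043, -0.3514, -0.6512) tvec=(-0.0461, -0.0648, 0.7347)

Intrinsics K: fx=855.4, fy=888.4, cx=319.2, cy=228.3
Marker side s = 0.155 m; corners in marker frame (Z=0):
  M0 = (-0.0775, +0.0775, 0)
  M1 = (+0.0775, +0.0775, 0)
  M2 = (+0.0775, -0.0775, 0)
  M3 = (-0.0775, -0.0775, 0)
Detected image corners:
  c0 = (250.855693, 281.551011) px
  c1 = (382.723151, 171.623722) px
  c2 = (279.519081, 23.999784) px
  c3 = (137.077678, 126.271243) px
Planar DLT: solve 8×8 A·h = b for H (H[2,2]=1):
  H  [+998.41640 +739.24003 +265.49838]
  H  [-619.32601 +999.51837 +149.98101]
  H  [+0.43405 +0.15405 +1.00000]
B = K⁻¹H; ‖b₁‖=1.361181, ‖b₂‖=1.361181; λ = 2/(‖b₁‖+‖b₂‖) = 0.734656, sign → tz>0 ⇒ λ=+0.734656
r₁ = λ·B[:,0] = (+0.73849,-0.59409,+0.31888); r₂ = λ·B[:,1] = (+0.59266,+0.79746,+0.11317)
r₃ = r₁×r₂ = (-0.32153,+0.10541,+0.94102); SVD([r₁ r₂ r₃]) → R = UVᵀ:
  R  [+0.73849 +0.59266 -0.32153]
  R  [-0.59409 +0.79746 +0.10541]
  R  [+0.31888 +0.11317 +0.94102]
t = (-0.04612, -0.06477, +0.73466) m
tr R = 2.476971; θ = arccos((tr R − 1)/2) = 0.739975 rad = 42.397°
axis k = ((R−Rᵀ)₃₂, (R−Rᵀ)₁₃, (R−Rᵀ)₂₁) / (2 sinθ) = (+0.005761, -0.474886, -0.880028)
rvec = θ·k = (+0.004263, -0.351404, -0.651199)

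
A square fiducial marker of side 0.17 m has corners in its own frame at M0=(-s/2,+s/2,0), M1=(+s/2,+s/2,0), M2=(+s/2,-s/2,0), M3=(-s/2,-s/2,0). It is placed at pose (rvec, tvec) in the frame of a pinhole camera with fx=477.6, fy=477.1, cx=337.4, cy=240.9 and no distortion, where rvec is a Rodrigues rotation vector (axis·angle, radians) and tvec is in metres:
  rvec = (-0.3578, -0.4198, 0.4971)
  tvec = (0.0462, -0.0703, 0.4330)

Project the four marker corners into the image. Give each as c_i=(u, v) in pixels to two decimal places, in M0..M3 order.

c0=(267.99, 183.00) c1=(429.77, 290.69) c2=(478.81, 148.74) c3=(348.98, 42.44)

Intrinsics K: fx=477.6, fy=477.1, cx=337.4, cy=240.9
Marker side s = 0.17 m; corners in marker frame (Z=0):
  M0 = (-0.0850, +0.0850, 0)
  M1 = (+0.0850, +0.0850, 0)
  M2 = (+0.0850, -0.0850, 0)
  M3 = (-0.0850, -0.0850, 0)
rvec = (-0.3578, -0.4198, 0.4971), |rvec| = θ = 0.74254 rad = 42.544°
Rodrigues: sinθ=0.67616, 1−cosθ=0.26324; R = I + sinθ·[k]× + (1−cosθ)·[k]×²:
    [+0.79788 -0.38095 -0.46719]
    [+0.52438 +0.82090 +0.22618]
    [+0.29735 -0.42545 +0.85474]
t = (0.0462, -0.0703, 0.4330) m
M0: Pc = R·M0+t = (-0.05400, -0.04510, +0.37156); u = 477.6·(-0.05400)/0.37156 + 337.4 = 267.9889, v = 477.1·(-0.04510)/0.37156 + 240.9 = 182.9952
M1: Pc = R·M1+t = (+0.08164, +0.04405, +0.42211); u = 477.6·(+0.08164)/0.42211 + 337.4 = 429.7708, v = 477.1·(+0.04405)/0.42211 + 240.9 = 290.6864
M2: Pc = R·M2+t = (+0.14640, -0.09550, +0.49444); u = 477.6·(+0.14640)/0.49444 + 337.4 = 478.8146, v = 477.1·(-0.09550)/0.49444 + 240.9 = 148.7448
M3: Pc = R·M3+t = (+0.01076, -0.18465, +0.44389); u = 477.6·(+0.01076)/0.44389 + 337.4 = 348.9782, v = 477.1·(-0.18465)/0.44389 + 240.9 = 42.4363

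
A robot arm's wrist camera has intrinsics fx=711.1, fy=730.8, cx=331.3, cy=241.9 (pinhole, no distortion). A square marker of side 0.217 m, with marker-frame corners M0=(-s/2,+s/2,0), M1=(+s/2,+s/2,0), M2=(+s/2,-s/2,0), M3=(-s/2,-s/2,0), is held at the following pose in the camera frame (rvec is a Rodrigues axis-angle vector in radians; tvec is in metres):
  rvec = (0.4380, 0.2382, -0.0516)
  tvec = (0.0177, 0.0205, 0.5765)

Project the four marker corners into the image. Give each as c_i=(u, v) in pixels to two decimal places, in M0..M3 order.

Intrinsics K: fx=711.1, fy=730.8, cx=331.3, cy=241.9
Marker side s = 0.217 m; corners in marker frame (Z=0):
  M0 = (-0.1085, +0.1085, 0)
  M1 = (+0.1085, +0.1085, 0)
  M2 = (+0.1085, -0.1085, 0)
  M3 = (-0.1085, -0.1085, 0)
rvec = (0.4380, 0.2382, -0.0516), |rvec| = θ = 0.50124 rad = 28.719°
Rodrigues: sinθ=0.48052, 1−cosθ=0.12301; R = I + sinθ·[k]× + (1−cosθ)·[k]×²:
    [+0.97092 +0.10055 +0.21728]
    [+0.00162 +0.90477 -0.42591]
    [-0.23942 +0.41387 +0.87829]
t = (0.0177, 0.0205, 0.5765) m
M0: Pc = R·M0+t = (-0.07673, +0.11849, +0.64738); u = 711.1·(-0.07673)/0.64738 + 331.3 = 247.0126, v = 730.8·(+0.11849)/0.64738 + 241.9 = 375.6600
M1: Pc = R·M1+t = (+0.13395, +0.11884, +0.59543); u = 711.1·(+0.13395)/0.59543 + 331.3 = 491.2767, v = 730.8·(+0.11884)/0.59543 + 241.9 = 387.7615
M2: Pc = R·M2+t = (+0.11213, -0.07749, +0.50562); u = 711.1·(+0.11213)/0.50562 + 331.3 = 489.0060, v = 730.8·(-0.07749)/0.50562 + 241.9 = 129.8967
M3: Pc = R·M3+t = (-0.09855, -0.07784, +0.55757); u = 711.1·(-0.09855)/0.55757 + 331.3 = 205.6091, v = 730.8·(-0.07784)/0.55757 + 241.9 = 139.8731

c0=(247.01, 375.66) c1=(491.28, 387.76) c2=(489.01, 129.90) c3=(205.61, 139.87)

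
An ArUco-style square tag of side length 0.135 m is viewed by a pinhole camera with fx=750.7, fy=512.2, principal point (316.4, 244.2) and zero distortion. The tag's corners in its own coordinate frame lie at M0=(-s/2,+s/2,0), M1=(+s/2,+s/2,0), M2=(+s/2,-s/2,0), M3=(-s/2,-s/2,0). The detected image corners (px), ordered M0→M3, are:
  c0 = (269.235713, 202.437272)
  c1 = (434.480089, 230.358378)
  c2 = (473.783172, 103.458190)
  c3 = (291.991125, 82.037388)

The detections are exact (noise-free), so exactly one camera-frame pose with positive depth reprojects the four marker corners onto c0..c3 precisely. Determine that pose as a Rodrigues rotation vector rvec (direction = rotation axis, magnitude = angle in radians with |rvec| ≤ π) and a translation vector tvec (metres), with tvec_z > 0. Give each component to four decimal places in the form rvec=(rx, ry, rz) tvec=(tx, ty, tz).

rvec=(0.3206, 0.3293, 0.2050) tvec=(0.0349, -0.0945, 0.5534)

Intrinsics K: fx=750.7, fy=512.2, cx=316.4, cy=244.2
Marker side s = 0.135 m; corners in marker frame (Z=0):
  M0 = (-0.0675, +0.0675, 0)
  M1 = (+0.0675, +0.0675, 0)
  M2 = (+0.0675, -0.0675, 0)
  M3 = (-0.0675, -0.0675, 0)
Detected image corners:
  c0 = (269.235713, 202.437272) px
  c1 = (434.480089, 230.358378) px
  c2 = (473.783172, 103.458190) px
  c3 = (291.991125, 82.037388) px
Planar DLT: solve 8×8 A·h = b for H (H[2,2]=1):
  H  [+1094.65136 -1.85281 +363.72976]
  H  [+104.59288 +1010.13144 +156.71226]
  H  [-0.51208 +0.61484 +1.00000]
B = K⁻¹H; ‖b₁‖=1.807078, ‖b₂‖=1.807078; λ = 2/(‖b₁‖+‖b₂‖) = 0.553379, sign → tz>0 ⇒ λ=+0.553379
r₁ = λ·B[:,0] = (+0.92636,+0.24811,-0.28338); r₂ = λ·B[:,1] = (-0.14477,+0.92913,+0.34024)
r₃ = r₁×r₂ = (+0.34771,-0.27416,+0.89662); SVD([r₁ r₂ r₃]) → R = UVᵀ:
  R  [+0.92636 -0.14477 +0.34771]
  R  [+0.24811 +0.92913 -0.27416]
  R  [-0.28338 +0.34024 +0.89662]
t = (+0.03489, -0.09452, +0.55338) m
tr R = 2.752112; θ = arccos((tr R − 1)/2) = 0.503175 rad = 28.830°
axis k = ((R−Rᵀ)₃₂, (R−Rᵀ)₁₃, (R−Rᵀ)₂₁) / (2 sinθ) = (+0.637067, +0.654367, +0.407368)
rvec = θ·k = (+0.320556, +0.329261, +0.204978)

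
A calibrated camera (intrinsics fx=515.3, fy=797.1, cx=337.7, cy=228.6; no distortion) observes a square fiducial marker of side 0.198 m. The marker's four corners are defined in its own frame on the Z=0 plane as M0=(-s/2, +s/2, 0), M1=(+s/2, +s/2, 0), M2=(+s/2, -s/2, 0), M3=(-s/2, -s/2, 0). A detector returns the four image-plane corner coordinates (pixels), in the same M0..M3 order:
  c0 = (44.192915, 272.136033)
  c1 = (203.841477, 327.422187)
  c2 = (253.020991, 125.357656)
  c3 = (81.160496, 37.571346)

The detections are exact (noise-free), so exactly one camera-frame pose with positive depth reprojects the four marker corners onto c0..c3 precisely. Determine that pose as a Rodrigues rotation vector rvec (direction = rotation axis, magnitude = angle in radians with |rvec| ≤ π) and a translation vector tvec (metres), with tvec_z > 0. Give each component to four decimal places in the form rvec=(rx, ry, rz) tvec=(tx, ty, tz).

Intrinsics K: fx=515.3, fy=797.1, cx=337.7, cy=228.6
Marker side s = 0.198 m; corners in marker frame (Z=0):
  M0 = (-0.0990, +0.0990, 0)
  M1 = (+0.0990, +0.0990, 0)
  M2 = (+0.0990, -0.0990, 0)
  M3 = (-0.0990, -0.0990, 0)
Detected image corners:
  c0 = (44.192915, 272.136033) px
  c1 = (203.841477, 327.422187) px
  c2 = (253.020991, 125.357656) px
  c3 = (81.160496, 37.571346) px
Planar DLT: solve 8×8 A·h = b for H (H[2,2]=1):
  H  [+920.04223 -143.19845 +149.20192]
  H  [+467.70190 +1197.56749 +198.32866]
  H  [+0.58050 +0.52295 +1.00000]
B = K⁻¹H; ‖b₁‖=1.577241, ‖b₂‖=1.577241; λ = 2/(‖b₁‖+‖b₂‖) = 0.634018, sign → tz>0 ⇒ λ=+0.634018
r₁ = λ·B[:,0] = (+0.89081,+0.26646,+0.36805); r₂ = λ·B[:,1] = (-0.39347,+0.85747,+0.33156)
r₃ = r₁×r₂ = (-0.22724,-0.44017,+0.86868); SVD([r₁ r₂ r₃]) → R = UVᵀ:
  R  [+0.89081 -0.39347 -0.22724]
  R  [+0.26646 +0.85747 -0.44017]
  R  [+0.36805 +0.33156 +0.86868]
t = (-0.23193, -0.02408, +0.63402) m
tr R = 2.616955; θ = arccos((tr R − 1)/2) = 0.629236 rad = 36.053°
axis k = ((R−Rᵀ)₃₂, (R−Rᵀ)₁₃, (R−Rᵀ)₂₁) / (2 sinθ) = (+0.655646, -0.505749, +0.560666)
rvec = θ·k = (+0.412556, -0.318235, +0.352791)

rvec=(0.4126, -0.3182, 0.3528) tvec=(-0.2319, -0.0241, 0.6340)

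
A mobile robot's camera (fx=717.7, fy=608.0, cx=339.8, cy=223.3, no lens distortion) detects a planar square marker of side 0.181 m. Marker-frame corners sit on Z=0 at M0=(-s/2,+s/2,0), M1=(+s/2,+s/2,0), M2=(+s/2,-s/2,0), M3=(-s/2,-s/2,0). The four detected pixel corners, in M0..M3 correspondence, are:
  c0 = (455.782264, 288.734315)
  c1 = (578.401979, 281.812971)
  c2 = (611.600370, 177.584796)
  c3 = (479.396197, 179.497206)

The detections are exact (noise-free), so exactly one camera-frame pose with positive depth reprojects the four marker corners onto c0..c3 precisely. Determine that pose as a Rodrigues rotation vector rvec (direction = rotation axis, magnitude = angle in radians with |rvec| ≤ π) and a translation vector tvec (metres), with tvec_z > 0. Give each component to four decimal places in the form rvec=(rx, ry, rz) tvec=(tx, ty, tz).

Intrinsics K: fx=717.7, fy=608.0, cx=339.8, cy=223.3
Marker side s = 0.181 m; corners in marker frame (Z=0):
  M0 = (-0.0905, +0.0905, 0)
  M1 = (+0.0905, +0.0905, 0)
  M2 = (+0.0905, -0.0905, 0)
  M3 = (-0.0905, -0.0905, 0)
Detected image corners:
  c0 = (455.782264, 288.734315) px
  c1 = (578.401979, 281.812971) px
  c2 = (611.600370, 177.584796) px
  c3 = (479.396197, 179.497206) px
Planar DLT: solve 8×8 A·h = b for H (H[2,2]=1):
  H  [+851.04833 +96.25335 +532.28988]
  H  [+39.71360 +700.14303 +234.15924]
  H  [+0.27905 +0.47782 +1.00000]
B = K⁻¹H; ‖b₁‖=1.090639, ‖b₂‖=1.090639; λ = 2/(‖b₁‖+‖b₂‖) = 0.916894, sign → tz>0 ⇒ λ=+0.916894
r₁ = λ·B[:,0] = (+0.96611,-0.03408,+0.25586); r₂ = λ·B[:,1] = (-0.08446,+0.89495,+0.43811)
r₃ = r₁×r₂ = (-0.24391,-0.44487,+0.86174); SVD([r₁ r₂ r₃]) → R = UVᵀ:
  R  [+0.96611 -0.08446 -0.24391]
  R  [-0.03408 +0.89495 -0.44487]
  R  [+0.25586 +0.43811 +0.86174]
t = (+0.24591, +0.01638, +0.91689) m
tr R = 2.722798; θ = arccos((tr R − 1)/2) = 0.532778 rad = 30.526°
axis k = ((R−Rᵀ)₃₂, (R−Rᵀ)₁₃, (R−Rᵀ)₂₁) / (2 sinθ) = (+0.869196, -0.491975, +0.049590)
rvec = θ·k = (+0.463089, -0.262114, +0.026421)

rvec=(0.4631, -0.2621, 0.0264) tvec=(0.2459, 0.0164, 0.9169)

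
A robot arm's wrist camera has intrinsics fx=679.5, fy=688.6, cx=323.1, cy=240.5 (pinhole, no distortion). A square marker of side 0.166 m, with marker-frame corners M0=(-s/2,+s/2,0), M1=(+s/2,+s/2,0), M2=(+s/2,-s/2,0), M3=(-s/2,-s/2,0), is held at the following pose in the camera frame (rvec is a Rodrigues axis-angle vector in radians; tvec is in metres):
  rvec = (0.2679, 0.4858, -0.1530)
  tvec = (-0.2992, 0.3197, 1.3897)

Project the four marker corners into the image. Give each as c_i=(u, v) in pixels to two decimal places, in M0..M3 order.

c0=(156.71, 433.46) c1=(219.08, 437.88) c2=(198.65, 361.37) c3=(135.83, 361.15)

Intrinsics K: fx=679.5, fy=688.6, cx=323.1, cy=240.5
Marker side s = 0.166 m; corners in marker frame (Z=0):
  M0 = (-0.0830, +0.0830, 0)
  M1 = (+0.0830, +0.0830, 0)
  M2 = (+0.0830, -0.0830, 0)
  M3 = (-0.0830, -0.0830, 0)
rvec = (0.2679, 0.4858, -0.1530), |rvec| = θ = 0.57548 rad = 32.973°
Rodrigues: sinθ=0.54424, 1−cosθ=0.16107; R = I + sinθ·[k]× + (1−cosθ)·[k]×²:
    [+0.87384 +0.20799 +0.43949]
    [-0.08140 +0.95371 -0.28951]
    [-0.47936 +0.21721 +0.85031]
t = (-0.2992, 0.3197, 1.3897) m
M0: Pc = R·M0+t = (-0.35447, +0.40561, +1.44752); u = 679.5·(-0.35447)/1.44752 + 323.1 = 156.7052, v = 688.6·(+0.40561)/1.44752 + 240.5 = 433.4553
M1: Pc = R·M1+t = (-0.20941, +0.39210, +1.36794); u = 679.5·(-0.20941)/1.36794 + 323.1 = 219.0801, v = 688.6·(+0.39210)/1.36794 + 240.5 = 437.8779
M2: Pc = R·M2+t = (-0.24393, +0.23379, +1.33188); u = 679.5·(-0.24393)/1.33188 + 323.1 = 198.6495, v = 688.6·(+0.23379)/1.33188 + 240.5 = 361.3702
M3: Pc = R·M3+t = (-0.38899, +0.24730, +1.41146); u = 679.5·(-0.38899)/1.41146 + 323.1 = 135.8329, v = 688.6·(+0.24730)/1.41146 + 240.5 = 361.1478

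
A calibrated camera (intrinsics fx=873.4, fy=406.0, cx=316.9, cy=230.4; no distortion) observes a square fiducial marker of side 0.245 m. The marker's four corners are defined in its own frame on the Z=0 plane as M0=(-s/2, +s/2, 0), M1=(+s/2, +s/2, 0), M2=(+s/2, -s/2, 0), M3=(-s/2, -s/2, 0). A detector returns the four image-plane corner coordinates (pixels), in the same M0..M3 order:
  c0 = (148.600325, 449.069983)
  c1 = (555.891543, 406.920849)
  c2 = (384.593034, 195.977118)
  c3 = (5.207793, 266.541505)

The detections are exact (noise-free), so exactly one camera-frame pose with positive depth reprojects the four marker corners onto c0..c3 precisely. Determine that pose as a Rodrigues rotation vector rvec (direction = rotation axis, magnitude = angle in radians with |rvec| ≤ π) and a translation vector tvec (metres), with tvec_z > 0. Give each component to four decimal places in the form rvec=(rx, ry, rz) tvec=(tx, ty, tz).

Intrinsics K: fx=873.4, fy=406.0, cx=316.9, cy=230.4
Marker side s = 0.245 m; corners in marker frame (Z=0):
  M0 = (-0.1225, +0.1225, 0)
  M1 = (+0.1225, +0.1225, 0)
  M2 = (+0.1225, -0.1225, 0)
  M3 = (-0.1225, -0.1225, 0)
Detected image corners:
  c0 = (148.600325, 449.069983) px
  c1 = (555.891543, 406.920849) px
  c2 = (384.593034, 195.977118) px
  c3 = (5.207793, 266.541505) px
Planar DLT: solve 8×8 A·h = b for H (H[2,2]=1):
  H  [+1440.06842 +624.82397 +258.57278]
  H  [-429.24714 +782.82175 +331.12887]
  H  [-0.60334 -0.04823 +1.00000]
B = K⁻¹H; ‖b₁‖=2.088884, ‖b₂‖=2.088884; λ = 2/(‖b₁‖+‖b₂‖) = 0.478725, sign → tz>0 ⇒ λ=+0.478725
r₁ = λ·B[:,0] = (+0.89412,-0.34223,-0.28883); r₂ = λ·B[:,1] = (+0.35085,+0.93615,-0.02309)
r₃ = r₁×r₂ = (+0.27829,-0.08070,+0.95710); SVD([r₁ r₂ r₃]) → R = UVᵀ:
  R  [+0.89412 +0.35085 +0.27829]
  R  [-0.34223 +0.93615 -0.08070]
  R  [-0.28883 -0.02309 +0.95710]
t = (-0.03197, +0.11877, +0.47872) m
tr R = 2.787370; θ = arccos((tr R − 1)/2) = 0.465304 rad = 26.660°
axis k = ((R−Rᵀ)₃₂, (R−Rᵀ)₁₃, (R−Rᵀ)₂₁) / (2 sinθ) = (+0.064195, +0.631971, -0.772329)
rvec = θ·k = (+0.029870, +0.294059, -0.359368)

rvec=(0.0299, 0.2941, -0.3594) tvec=(-0.0320, 0.1188, 0.4787)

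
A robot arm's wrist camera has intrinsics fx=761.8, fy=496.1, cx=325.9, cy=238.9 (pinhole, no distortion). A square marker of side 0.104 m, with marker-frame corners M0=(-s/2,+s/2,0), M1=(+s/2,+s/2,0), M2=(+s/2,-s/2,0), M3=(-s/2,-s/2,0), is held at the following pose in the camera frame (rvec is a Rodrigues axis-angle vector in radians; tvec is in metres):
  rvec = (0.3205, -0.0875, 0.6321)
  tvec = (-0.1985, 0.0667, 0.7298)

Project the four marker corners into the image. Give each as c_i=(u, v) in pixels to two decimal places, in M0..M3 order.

Intrinsics K: fx=761.8, fy=496.1, cx=325.9, cy=238.9
Marker side s = 0.104 m; corners in marker frame (Z=0):
  M0 = (-0.0520, +0.0520, 0)
  M1 = (+0.0520, +0.0520, 0)
  M2 = (+0.0520, -0.0520, 0)
  M3 = (-0.0520, -0.0520, 0)
rvec = (0.3205, -0.0875, 0.6321), |rvec| = θ = 0.71409 rad = 40.914°
Rodrigues: sinθ=0.65493, 1−cosθ=0.24431; R = I + sinθ·[k]× + (1−cosθ)·[k]×²:
    [+0.80490 -0.59317 +0.01681]
    [+0.56630 +0.75936 -0.32045]
    [+0.17731 +0.26745 +0.94712]
t = (-0.1985, 0.0667, 0.7298) m
M0: Pc = R·M0+t = (-0.27120, +0.07674, +0.73449); u = 761.8·(-0.27120)/0.73449 + 325.9 = 44.6153, v = 496.1·(+0.07674)/0.73449 + 238.9 = 290.7325
M1: Pc = R·M1+t = (-0.18749, +0.13563, +0.75293); u = 761.8·(-0.18749)/0.75293 + 325.9 = 136.2008, v = 496.1·(+0.13563)/0.75293 + 238.9 = 328.2685
M2: Pc = R·M2+t = (-0.12580, +0.05666, +0.72511); u = 761.8·(-0.12580)/0.72511 + 325.9 = 193.7348, v = 496.1·(+0.05666)/0.72511 + 238.9 = 277.6656
M3: Pc = R·M3+t = (-0.20951, -0.00223, +0.70667); u = 761.8·(-0.20951)/0.70667 + 325.9 = 100.0459, v = 496.1·(-0.00223)/0.70667 + 238.9 = 237.3317

c0=(44.62, 290.73) c1=(136.20, 328.27) c2=(193.73, 277.67) c3=(100.05, 237.33)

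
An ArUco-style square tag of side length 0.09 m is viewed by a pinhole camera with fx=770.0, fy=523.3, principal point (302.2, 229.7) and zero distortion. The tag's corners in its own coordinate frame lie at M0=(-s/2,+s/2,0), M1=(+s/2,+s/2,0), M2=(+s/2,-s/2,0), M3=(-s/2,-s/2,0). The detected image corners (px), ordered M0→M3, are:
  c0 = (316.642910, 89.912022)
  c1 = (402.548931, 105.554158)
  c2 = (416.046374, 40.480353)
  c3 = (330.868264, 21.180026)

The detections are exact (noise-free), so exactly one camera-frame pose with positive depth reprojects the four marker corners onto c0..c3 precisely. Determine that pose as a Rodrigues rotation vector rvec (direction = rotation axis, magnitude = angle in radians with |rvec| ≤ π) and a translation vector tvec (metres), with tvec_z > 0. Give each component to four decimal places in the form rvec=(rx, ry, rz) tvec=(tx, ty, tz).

rvec=(0.0331, -0.4364, 0.1370) tvec=(0.0594, -0.2204, 0.6982)

Intrinsics K: fx=770.0, fy=523.3, cx=302.2, cy=229.7
Marker side s = 0.09 m; corners in marker frame (Z=0):
  M0 = (-0.0450, +0.0450, 0)
  M1 = (+0.0450, +0.0450, 0)
  M2 = (+0.0450, -0.0450, 0)
  M3 = (-0.0450, -0.0450, 0)
Detected image corners:
  c0 = (316.642910, 89.912022) px
  c1 = (402.548931, 105.554158) px
  c2 = (416.046374, 40.480353) px
  c3 = (330.868264, 21.180026) px
Planar DLT: solve 8×8 A·h = b for H (H[2,2]=1):
  H  [+1172.79168 -152.53407 +367.69291]
  H  [+233.11261 +743.05129 +64.52571]
  H  [+0.60657 +0.00374 +1.00000]
B = K⁻¹H; ‖b₁‖=1.432268, ‖b₂‖=1.432268; λ = 2/(‖b₁‖+‖b₂‖) = 0.698193, sign → tz>0 ⇒ λ=+0.698193
r₁ = λ·B[:,0] = (+0.89721,+0.12513,+0.42350); r₂ = λ·B[:,1] = (-0.13933,+0.99024,+0.00261)
r₃ = r₁×r₂ = (-0.41904,-0.06135,+0.90589); SVD([r₁ r₂ r₃]) → R = UVᵀ:
  R  [+0.89721 -0.13933 -0.41904]
  R  [+0.12513 +0.99024 -0.06135]
  R  [+0.42350 +0.00261 +0.90589]
t = (+0.05939, -0.22038, +0.69819) m
tr R = 2.793345; θ = arccos((tr R − 1)/2) = 0.458602 rad = 26.276°
axis k = ((R−Rᵀ)₃₂, (R−Rᵀ)₁₃, (R−Rᵀ)₂₁) / (2 sinθ) = (+0.072243, -0.951610, +0.298696)
rvec = θ·k = (+0.033131, -0.436410, +0.136982)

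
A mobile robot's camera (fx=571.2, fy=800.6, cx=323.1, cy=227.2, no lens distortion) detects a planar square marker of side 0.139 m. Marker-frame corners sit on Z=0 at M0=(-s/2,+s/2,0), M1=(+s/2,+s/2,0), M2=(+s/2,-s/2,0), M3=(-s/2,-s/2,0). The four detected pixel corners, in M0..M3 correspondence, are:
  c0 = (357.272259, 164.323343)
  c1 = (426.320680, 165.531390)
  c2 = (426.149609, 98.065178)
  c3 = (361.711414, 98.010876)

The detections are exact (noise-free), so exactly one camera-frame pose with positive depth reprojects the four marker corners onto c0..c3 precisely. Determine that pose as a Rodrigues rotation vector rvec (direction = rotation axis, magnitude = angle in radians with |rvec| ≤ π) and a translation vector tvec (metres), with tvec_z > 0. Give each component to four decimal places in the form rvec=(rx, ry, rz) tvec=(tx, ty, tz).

rvec=(-0.6525, 0.1307, 0.0699) tvec=(0.1460, -0.1451, 1.1992)

Intrinsics K: fx=571.2, fy=800.6, cx=323.1, cy=227.2
Marker side s = 0.139 m; corners in marker frame (Z=0):
  M0 = (-0.0695, +0.0695, 0)
  M1 = (+0.0695, +0.0695, 0)
  M2 = (+0.0695, -0.0695, 0)
  M3 = (-0.0695, -0.0695, 0)
Detected image corners:
  c0 = (357.272259, 164.323343) px
  c1 = (426.320680, 165.531390) px
  c2 = (426.149609, 98.065178) px
  c3 = (361.711414, 98.010876) px
Planar DLT: solve 8×8 A·h = b for H (H[2,2]=1):
  H  [+432.69629 -212.21745 +392.62378]
  H  [-11.29807 +415.34366 +130.31613]
  H  [-0.11937 -0.50075 +1.00000]
B = K⁻¹H; ‖b₁‖=0.833865, ‖b₂‖=0.833865; λ = 2/(‖b₁‖+‖b₂‖) = 1.199235, sign → tz>0 ⇒ λ=+1.199235
r₁ = λ·B[:,0] = (+0.98942,+0.02370,-0.14315); r₂ = λ·B[:,1] = (-0.10587,+0.79257,-0.60052)
r₃ = r₁×r₂ = (+0.09922,+0.60932,+0.78669); SVD([r₁ r₂ r₃]) → R = UVᵀ:
  R  [+0.98942 -0.10587 +0.09922]
  R  [+0.02370 +0.79257 +0.60932]
  R  [-0.14315 -0.60052 +0.78669]
t = (+0.14597, -0.14512, +1.19924) m
tr R = 2.568682; θ = arccos((tr R − 1)/2) = 0.669163 rad = 38.340°
axis k = ((R−Rᵀ)₃₂, (R−Rᵀ)₁₃, (R−Rᵀ)₂₁) / (2 sinθ) = (-0.975156, +0.195355, +0.104433)
rvec = θ·k = (-0.652539, +0.130724, +0.069883)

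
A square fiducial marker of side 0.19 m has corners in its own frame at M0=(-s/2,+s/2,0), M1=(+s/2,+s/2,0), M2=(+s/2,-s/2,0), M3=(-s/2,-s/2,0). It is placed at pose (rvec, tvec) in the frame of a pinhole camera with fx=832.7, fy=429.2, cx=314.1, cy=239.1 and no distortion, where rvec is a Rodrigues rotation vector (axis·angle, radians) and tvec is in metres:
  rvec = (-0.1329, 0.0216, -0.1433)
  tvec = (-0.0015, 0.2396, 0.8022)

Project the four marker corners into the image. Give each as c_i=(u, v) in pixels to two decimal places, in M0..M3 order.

Intrinsics K: fx=832.7, fy=429.2, cx=314.1, cy=239.1
Marker side s = 0.19 m; corners in marker frame (Z=0):
  M0 = (-0.0950, +0.0950, 0)
  M1 = (+0.0950, +0.0950, 0)
  M2 = (+0.0950, -0.0950, 0)
  M3 = (-0.0950, -0.0950, 0)
rvec = (-0.1329, 0.0216, -0.1433), |rvec| = θ = 0.19663 rad = 11.266°
Rodrigues: sinθ=0.19537, 1−cosθ=0.01927; R = I + sinθ·[k]× + (1−cosθ)·[k]×²:
    [+0.98953 +0.14095 +0.03095]
    [-0.14381 +0.98096 +0.13050]
    [-0.01197 -0.13359 +0.99096]
t = (-0.0015, 0.2396, 0.8022) m
M0: Pc = R·M0+t = (-0.08212, +0.34645, +0.79065); u = 832.7·(-0.08212)/0.79065 + 314.1 = 227.6167, v = 429.2·(+0.34645)/0.79065 + 239.1 = 427.1712
M1: Pc = R·M1+t = (+0.10590, +0.31913, +0.78837); u = 832.7·(+0.10590)/0.78837 + 314.1 = 425.9499, v = 429.2·(+0.31913)/0.78837 + 239.1 = 412.8383
M2: Pc = R·M2+t = (+0.07912, +0.13275, +0.81375); u = 832.7·(+0.07912)/0.81375 + 314.1 = 395.0576, v = 429.2·(+0.13275)/0.81375 + 239.1 = 309.1149
M3: Pc = R·M3+t = (-0.10890, +0.16007, +0.81603); u = 832.7·(-0.10890)/0.81603 + 314.1 = 202.9795, v = 429.2·(+0.16007)/0.81603 + 239.1 = 323.2910

c0=(227.62, 427.17) c1=(425.95, 412.84) c2=(395.06, 309.11) c3=(202.98, 323.29)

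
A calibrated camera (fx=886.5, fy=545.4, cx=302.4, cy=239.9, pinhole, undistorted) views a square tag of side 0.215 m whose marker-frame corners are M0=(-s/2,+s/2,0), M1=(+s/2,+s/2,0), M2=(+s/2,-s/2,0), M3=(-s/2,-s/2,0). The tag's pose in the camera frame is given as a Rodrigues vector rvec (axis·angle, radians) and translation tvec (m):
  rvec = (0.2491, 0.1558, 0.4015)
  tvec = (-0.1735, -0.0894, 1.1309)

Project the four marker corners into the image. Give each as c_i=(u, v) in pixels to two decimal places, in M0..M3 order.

c0=(67.20, 222.62) c1=(213.58, 263.53) c2=(272.82, 169.07) c3=(117.67, 127.86)

Intrinsics K: fx=886.5, fy=545.4, cx=302.4, cy=239.9
Marker side s = 0.215 m; corners in marker frame (Z=0):
  M0 = (-0.1075, +0.1075, 0)
  M1 = (+0.1075, +0.1075, 0)
  M2 = (+0.1075, -0.1075, 0)
  M3 = (-0.1075, -0.1075, 0)
rvec = (0.2491, 0.1558, 0.4015), |rvec| = θ = 0.49752 rad = 28.506°
Rodrigues: sinθ=0.47725, 1−cosθ=0.12123; R = I + sinθ·[k]× + (1−cosθ)·[k]×²:
    [+0.90916 -0.36613 +0.19844]
    [+0.40415 +0.89066 -0.20831]
    [-0.10047 +0.26959 +0.95772]
t = (-0.1735, -0.0894, 1.1309) m
M0: Pc = R·M0+t = (-0.31059, -0.03710, +1.17068); u = 886.5·(-0.31059)/1.17068 + 302.4 = 67.2023, v = 545.4·(-0.03710)/1.17068 + 239.9 = 222.6156
M1: Pc = R·M1+t = (-0.11512, +0.04979, +1.14908); u = 886.5·(-0.11512)/1.14908 + 302.4 = 213.5829, v = 545.4·(+0.04979)/1.14908 + 239.9 = 263.5331
M2: Pc = R·M2+t = (-0.03641, -0.14170, +1.09112); u = 886.5·(-0.03641)/1.09112 + 302.4 = 272.8211, v = 545.4·(-0.14170)/1.09112 + 239.9 = 169.0709
M3: Pc = R·M3+t = (-0.23188, -0.22859, +1.11272); u = 886.5·(-0.23188)/1.11272 + 302.4 = 117.6657, v = 545.4·(-0.22859)/1.11272 + 239.9 = 127.8558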